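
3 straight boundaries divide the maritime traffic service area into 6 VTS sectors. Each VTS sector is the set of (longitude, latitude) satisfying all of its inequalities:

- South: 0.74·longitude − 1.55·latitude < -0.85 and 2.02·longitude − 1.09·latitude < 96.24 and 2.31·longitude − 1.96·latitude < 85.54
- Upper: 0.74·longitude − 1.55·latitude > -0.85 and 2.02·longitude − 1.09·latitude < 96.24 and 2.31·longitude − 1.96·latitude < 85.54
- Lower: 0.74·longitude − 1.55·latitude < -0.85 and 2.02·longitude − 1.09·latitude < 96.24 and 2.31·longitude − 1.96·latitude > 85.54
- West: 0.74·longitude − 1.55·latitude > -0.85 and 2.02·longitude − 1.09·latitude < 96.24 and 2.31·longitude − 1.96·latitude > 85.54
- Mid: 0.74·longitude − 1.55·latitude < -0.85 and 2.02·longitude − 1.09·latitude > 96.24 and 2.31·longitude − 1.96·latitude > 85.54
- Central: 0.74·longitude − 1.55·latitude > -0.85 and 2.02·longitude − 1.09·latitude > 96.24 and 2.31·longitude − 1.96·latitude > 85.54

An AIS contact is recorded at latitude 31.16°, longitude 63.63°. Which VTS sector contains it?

0.74·63.63 − 1.55·31.16 = -1.212, which is < -0.85
2.02·63.63 − 1.09·31.16 = 94.568, which is < 96.24
2.31·63.63 − 1.96·31.16 = 85.912, which is > 85.54
This sign pattern matches Lower.

Lower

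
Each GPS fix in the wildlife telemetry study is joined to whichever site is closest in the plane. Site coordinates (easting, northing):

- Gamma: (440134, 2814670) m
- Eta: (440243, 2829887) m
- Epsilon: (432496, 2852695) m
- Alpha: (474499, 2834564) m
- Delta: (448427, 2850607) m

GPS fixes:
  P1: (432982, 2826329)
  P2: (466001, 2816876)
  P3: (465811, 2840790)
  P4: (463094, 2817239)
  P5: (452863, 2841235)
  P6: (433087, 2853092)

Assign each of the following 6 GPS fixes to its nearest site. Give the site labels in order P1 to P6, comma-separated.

Eta, Alpha, Alpha, Alpha, Delta, Epsilon

P1 → Eta (d²=65381485.00)
P2 → Alpha (d²=385081348.00)
P3 → Alpha (d²=114244420.00)
P4 → Alpha (d²=430229650.00)
P5 → Delta (d²=107512480.00)
P6 → Epsilon (d²=506890.00)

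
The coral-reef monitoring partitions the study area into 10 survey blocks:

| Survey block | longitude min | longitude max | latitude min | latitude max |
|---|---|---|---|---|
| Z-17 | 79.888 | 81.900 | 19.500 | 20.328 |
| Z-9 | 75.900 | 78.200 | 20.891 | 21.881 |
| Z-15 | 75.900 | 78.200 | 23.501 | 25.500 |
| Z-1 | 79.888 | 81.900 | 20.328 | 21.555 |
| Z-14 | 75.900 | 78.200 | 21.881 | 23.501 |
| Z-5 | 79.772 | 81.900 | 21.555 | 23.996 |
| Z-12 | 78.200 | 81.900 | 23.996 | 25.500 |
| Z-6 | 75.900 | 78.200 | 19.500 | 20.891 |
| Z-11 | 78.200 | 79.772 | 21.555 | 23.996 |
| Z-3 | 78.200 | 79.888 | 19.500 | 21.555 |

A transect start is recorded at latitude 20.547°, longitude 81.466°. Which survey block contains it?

The point has longitude = 81.466 and latitude = 20.547.
Only Z-1 satisfies 79.888 ≤ longitude ≤ 81.900 and 20.328 ≤ latitude ≤ 21.555.

Z-1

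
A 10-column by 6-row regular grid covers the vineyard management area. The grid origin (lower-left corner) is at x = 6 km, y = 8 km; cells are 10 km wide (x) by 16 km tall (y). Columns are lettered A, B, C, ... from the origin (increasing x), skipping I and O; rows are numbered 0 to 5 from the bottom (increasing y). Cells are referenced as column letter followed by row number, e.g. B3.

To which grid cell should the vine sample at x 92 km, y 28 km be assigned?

J1

Column index: ⌊(92 − 6) / 10⌋ = ⌊8.600⌋ = 8 → column J
Row offset from origin: ⌊(28 − 8) / 16⌋ = ⌊1.250⌋ = 1 → row 1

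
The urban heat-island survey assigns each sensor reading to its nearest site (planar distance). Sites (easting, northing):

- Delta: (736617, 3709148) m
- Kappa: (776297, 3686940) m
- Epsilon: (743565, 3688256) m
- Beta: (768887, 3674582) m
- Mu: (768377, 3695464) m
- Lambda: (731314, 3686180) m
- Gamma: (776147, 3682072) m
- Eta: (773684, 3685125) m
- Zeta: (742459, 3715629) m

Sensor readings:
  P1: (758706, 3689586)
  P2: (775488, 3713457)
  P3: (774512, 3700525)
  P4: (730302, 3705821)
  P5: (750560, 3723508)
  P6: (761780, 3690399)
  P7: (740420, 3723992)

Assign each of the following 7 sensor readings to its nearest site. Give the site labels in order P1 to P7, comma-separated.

Mu, Mu, Mu, Delta, Zeta, Mu, Zeta

P1 → Mu (d²=128079125.00)
P2 → Mu (d²=374314370.00)
P3 → Mu (d²=63251946.00)
P4 → Delta (d²=50948154.00)
P5 → Zeta (d²=127704842.00)
P6 → Mu (d²=69174634.00)
P7 → Zeta (d²=74097290.00)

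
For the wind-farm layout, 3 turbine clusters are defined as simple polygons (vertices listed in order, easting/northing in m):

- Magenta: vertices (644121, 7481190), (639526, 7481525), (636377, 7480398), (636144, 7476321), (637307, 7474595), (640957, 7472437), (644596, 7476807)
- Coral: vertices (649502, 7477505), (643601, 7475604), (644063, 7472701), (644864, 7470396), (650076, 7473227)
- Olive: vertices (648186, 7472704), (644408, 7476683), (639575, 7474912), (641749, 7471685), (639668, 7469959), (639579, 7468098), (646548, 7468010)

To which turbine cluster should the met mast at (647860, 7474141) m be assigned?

Cast a ray rightward from (647860, 7474141). For each polygon, the edges (by vertex number in listed order) whose endpoints lie on opposite sides of northing = 7474141, where each meets that height, and whether that is right or left of the point:
Magenta: 5–6 at easting≈638074.9 (left), 6–7 at easting≈642376.0 (left) → 0 crossings.
Coral: 2–3 at easting≈643833.8 (left), 5–1 at easting≈649953.4 (right) → 1 crossing.
Olive: 1–2 at easting≈646821.6 (left), 3–4 at easting≈640094.4 (left) → 0 crossings.
Only Coral has an odd count, so the point is inside Coral.

Coral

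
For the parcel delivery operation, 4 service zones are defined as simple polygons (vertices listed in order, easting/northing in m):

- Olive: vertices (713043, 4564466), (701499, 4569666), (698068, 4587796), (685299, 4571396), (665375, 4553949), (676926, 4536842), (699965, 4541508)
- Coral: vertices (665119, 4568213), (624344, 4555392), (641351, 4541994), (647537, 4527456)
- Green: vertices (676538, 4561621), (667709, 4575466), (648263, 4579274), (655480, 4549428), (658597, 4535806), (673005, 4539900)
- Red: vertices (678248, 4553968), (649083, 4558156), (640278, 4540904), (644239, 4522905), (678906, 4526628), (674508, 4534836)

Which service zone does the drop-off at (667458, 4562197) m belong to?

Green

Cast a ray rightward from (667458, 4562197). For each polygon, the edges (by vertex number in listed order) whose endpoints lie on opposite sides of northing = 4562197, where each meets that height, and whether that is right or left of the point:
Olive: 4–5 at easting≈674794.0 (right), 7–1 at easting≈711750.5 (right) → 2 crossings.
Coral: 1–2 at easting≈645986.1 (left), 4–1 at easting≈662523.8 (left) → 0 crossings.
Green: 1–2 at easting≈676170.7 (right), 3–4 at easting≈652392.4 (left) → 1 crossing.
Red: no edge straddles that height → 0 crossings.
Only Green has an odd count, so the point is inside Green.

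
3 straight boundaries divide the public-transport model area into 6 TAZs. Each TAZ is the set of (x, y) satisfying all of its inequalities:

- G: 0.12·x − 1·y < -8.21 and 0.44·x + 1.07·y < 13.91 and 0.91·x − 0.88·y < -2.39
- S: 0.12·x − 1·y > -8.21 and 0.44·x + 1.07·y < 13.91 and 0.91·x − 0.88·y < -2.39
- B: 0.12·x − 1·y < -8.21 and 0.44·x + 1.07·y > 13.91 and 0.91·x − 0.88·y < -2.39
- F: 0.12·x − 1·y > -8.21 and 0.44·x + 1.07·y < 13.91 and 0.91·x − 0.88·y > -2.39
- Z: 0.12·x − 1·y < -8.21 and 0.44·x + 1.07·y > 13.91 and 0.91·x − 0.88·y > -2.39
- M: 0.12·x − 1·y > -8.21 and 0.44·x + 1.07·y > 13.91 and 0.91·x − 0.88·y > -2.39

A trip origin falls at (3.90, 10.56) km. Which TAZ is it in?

G

0.12·3.90 − 1·10.56 = -10.092, which is < -8.21
0.44·3.90 + 1.07·10.56 = 13.015, which is < 13.91
0.91·3.90 − 0.88·10.56 = -5.744, which is < -2.39
This sign pattern matches G.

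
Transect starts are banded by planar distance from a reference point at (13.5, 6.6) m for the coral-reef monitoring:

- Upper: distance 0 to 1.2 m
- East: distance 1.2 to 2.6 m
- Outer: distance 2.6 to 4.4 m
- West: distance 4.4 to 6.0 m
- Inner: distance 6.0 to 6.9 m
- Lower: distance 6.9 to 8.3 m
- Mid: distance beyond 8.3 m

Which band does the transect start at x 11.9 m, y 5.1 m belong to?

East

Distance = √((11.9−13.5)² + (5.1−6.6)²) = √(2.560 + 2.250) = 2.193 m.
1.2 ≤ 2.193 < 2.6 → East.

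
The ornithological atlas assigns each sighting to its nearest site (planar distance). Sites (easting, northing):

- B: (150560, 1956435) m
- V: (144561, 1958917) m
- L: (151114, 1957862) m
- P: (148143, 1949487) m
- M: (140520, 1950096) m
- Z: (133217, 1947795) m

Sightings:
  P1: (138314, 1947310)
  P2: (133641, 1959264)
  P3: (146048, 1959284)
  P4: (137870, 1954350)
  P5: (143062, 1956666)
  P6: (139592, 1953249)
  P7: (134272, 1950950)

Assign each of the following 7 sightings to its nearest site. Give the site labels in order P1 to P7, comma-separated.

P1 → M (d²=12628232.00)
P2 → V (d²=119366809.00)
P3 → V (d²=2345858.00)
P4 → M (d²=25119016.00)
P5 → V (d²=7314002.00)
P6 → M (d²=10802593.00)
P7 → Z (d²=11067050.00)

M, V, V, M, V, M, Z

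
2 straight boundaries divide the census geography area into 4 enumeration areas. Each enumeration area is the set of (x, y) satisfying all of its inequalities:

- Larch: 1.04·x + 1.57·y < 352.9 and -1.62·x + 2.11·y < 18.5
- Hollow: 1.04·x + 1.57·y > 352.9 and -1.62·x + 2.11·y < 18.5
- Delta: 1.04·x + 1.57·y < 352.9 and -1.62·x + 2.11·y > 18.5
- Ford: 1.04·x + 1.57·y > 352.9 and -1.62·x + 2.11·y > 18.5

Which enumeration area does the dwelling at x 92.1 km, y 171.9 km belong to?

1.04·92.1 + 1.57·171.9 = 365.667, which is > 352.9
-1.62·92.1 + 2.11·171.9 = 213.507, which is > 18.5
This sign pattern matches Ford.

Ford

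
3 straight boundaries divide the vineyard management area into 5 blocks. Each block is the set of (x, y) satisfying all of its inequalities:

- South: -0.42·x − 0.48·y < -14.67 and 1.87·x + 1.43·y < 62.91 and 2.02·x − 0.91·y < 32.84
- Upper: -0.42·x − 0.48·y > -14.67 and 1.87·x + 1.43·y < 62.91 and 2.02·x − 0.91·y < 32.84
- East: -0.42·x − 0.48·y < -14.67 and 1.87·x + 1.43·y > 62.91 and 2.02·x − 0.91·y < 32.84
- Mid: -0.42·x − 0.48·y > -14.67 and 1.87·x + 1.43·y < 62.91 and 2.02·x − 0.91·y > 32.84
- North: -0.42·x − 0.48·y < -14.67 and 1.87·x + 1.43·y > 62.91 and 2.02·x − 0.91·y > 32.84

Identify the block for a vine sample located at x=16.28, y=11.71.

Upper

-0.42·16.28 − 0.48·11.71 = -12.458, which is > -14.67
1.87·16.28 + 1.43·11.71 = 47.189, which is < 62.91
2.02·16.28 − 0.91·11.71 = 22.230, which is < 32.84
This sign pattern matches Upper.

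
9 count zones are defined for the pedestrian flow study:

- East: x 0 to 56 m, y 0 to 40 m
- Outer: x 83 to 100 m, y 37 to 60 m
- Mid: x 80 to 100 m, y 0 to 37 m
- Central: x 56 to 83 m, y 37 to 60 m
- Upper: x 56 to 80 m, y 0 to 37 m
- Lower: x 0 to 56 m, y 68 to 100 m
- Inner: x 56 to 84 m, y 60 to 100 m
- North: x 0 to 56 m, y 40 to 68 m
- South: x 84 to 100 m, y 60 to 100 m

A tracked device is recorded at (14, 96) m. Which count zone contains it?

Lower

The point has x = 14 and y = 96.
Only Lower satisfies 0 ≤ x ≤ 56 and 68 ≤ y ≤ 100.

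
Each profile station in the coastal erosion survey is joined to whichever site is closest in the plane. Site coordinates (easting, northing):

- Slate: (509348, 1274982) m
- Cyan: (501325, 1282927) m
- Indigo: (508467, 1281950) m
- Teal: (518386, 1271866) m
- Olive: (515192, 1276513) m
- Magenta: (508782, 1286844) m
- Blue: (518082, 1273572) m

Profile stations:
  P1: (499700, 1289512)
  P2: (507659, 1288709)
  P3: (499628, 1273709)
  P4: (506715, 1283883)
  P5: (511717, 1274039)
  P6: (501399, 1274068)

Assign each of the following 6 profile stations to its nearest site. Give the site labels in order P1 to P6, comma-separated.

P1 → Cyan (d²=46002850.00)
P2 → Magenta (d²=4739354.00)
P3 → Cyan (d²=87851333.00)
P4 → Indigo (d²=6805993.00)
P5 → Slate (d²=6501410.00)
P6 → Slate (d²=64021997.00)

Cyan, Magenta, Cyan, Indigo, Slate, Slate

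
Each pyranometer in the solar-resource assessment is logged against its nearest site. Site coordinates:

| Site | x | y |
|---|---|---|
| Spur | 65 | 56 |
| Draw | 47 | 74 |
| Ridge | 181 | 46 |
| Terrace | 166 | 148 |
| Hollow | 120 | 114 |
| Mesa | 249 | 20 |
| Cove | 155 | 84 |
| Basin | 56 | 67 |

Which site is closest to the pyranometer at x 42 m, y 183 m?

Hollow

Squared distances to each site:
Spur: 16658.000; Draw: 11906.000; Ridge: 38090.000; Terrace: 16601.000; Hollow: 10845.000; Mesa: 69418.000; Cove: 22570.000; Basin: 13652.000.
Minimum at Hollow.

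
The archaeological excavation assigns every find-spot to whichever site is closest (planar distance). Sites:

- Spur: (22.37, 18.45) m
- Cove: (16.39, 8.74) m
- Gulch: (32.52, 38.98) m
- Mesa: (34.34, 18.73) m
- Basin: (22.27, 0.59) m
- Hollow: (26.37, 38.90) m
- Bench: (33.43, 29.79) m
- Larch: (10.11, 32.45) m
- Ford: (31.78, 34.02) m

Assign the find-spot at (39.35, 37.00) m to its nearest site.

Squared distances to each site:
Spur: 632.423; Cove: 1325.789; Gulch: 50.569; Mesa: 358.893; Basin: 1617.414; Hollow: 172.090; Bench: 87.031; Larch: 875.680; Ford: 66.185.
Minimum at Gulch.

Gulch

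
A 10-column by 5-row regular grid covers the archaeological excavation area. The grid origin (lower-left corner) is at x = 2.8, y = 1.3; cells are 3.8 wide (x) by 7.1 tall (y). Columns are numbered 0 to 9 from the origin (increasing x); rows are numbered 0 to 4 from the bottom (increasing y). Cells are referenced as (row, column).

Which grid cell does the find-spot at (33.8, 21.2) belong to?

(2, 8)

Column index: ⌊(33.8 − 2.8) / 3.8⌋ = ⌊8.158⌋ = 8
Row offset from origin: ⌊(21.2 − 1.3) / 7.1⌋ = ⌊2.803⌋ = 2 → row 2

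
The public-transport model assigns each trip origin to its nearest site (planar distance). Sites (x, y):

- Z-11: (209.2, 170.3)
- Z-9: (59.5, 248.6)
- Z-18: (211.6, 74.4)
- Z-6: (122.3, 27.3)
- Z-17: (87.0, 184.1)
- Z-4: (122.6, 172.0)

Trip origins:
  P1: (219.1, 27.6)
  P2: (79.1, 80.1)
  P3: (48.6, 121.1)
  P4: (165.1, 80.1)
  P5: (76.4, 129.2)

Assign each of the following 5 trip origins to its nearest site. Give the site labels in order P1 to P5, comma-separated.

Z-18, Z-6, Z-17, Z-18, Z-17

P1 → Z-18 (d²=2246.49)
P2 → Z-6 (d²=4654.08)
P3 → Z-17 (d²=5443.56)
P4 → Z-18 (d²=2194.74)
P5 → Z-17 (d²=3126.37)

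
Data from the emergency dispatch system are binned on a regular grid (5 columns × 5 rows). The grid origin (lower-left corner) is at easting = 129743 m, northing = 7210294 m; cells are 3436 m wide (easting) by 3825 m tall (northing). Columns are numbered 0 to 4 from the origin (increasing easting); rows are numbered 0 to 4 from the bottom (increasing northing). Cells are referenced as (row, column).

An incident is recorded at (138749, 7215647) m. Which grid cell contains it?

(1, 2)

Column index: ⌊(138749 − 129743) / 3436⌋ = ⌊2.621⌋ = 2
Row offset from origin: ⌊(7215647 − 7210294) / 3825⌋ = ⌊1.399⌋ = 1 → row 1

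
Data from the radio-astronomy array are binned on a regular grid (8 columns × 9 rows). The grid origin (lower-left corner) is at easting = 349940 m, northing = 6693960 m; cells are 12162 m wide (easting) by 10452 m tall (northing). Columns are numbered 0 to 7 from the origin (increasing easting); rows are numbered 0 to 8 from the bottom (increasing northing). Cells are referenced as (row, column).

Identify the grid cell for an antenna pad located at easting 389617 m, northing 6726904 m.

(3, 3)

Column index: ⌊(389617 − 349940) / 12162⌋ = ⌊3.262⌋ = 3
Row offset from origin: ⌊(6726904 − 6693960) / 10452⌋ = ⌊3.152⌋ = 3 → row 3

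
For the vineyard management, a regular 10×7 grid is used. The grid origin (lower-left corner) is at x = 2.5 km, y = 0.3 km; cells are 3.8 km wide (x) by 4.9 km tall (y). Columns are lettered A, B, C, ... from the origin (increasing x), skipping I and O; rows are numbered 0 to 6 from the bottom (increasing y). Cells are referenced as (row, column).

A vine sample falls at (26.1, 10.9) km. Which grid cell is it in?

(2, G)

Column index: ⌊(26.1 − 2.5) / 3.8⌋ = ⌊6.211⌋ = 6 → column G
Row offset from origin: ⌊(10.9 − 0.3) / 4.9⌋ = ⌊2.163⌋ = 2 → row 2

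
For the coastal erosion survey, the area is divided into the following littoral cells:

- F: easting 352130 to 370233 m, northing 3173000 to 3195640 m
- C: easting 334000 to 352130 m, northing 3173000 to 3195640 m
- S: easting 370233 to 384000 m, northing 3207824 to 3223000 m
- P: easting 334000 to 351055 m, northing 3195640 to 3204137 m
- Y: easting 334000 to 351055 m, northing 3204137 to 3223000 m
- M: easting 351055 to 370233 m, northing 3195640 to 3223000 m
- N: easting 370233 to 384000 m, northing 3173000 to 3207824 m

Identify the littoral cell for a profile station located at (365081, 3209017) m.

M

The point has easting = 365081 and northing = 3209017.
Only M satisfies 351055 ≤ easting ≤ 370233 and 3195640 ≤ northing ≤ 3223000.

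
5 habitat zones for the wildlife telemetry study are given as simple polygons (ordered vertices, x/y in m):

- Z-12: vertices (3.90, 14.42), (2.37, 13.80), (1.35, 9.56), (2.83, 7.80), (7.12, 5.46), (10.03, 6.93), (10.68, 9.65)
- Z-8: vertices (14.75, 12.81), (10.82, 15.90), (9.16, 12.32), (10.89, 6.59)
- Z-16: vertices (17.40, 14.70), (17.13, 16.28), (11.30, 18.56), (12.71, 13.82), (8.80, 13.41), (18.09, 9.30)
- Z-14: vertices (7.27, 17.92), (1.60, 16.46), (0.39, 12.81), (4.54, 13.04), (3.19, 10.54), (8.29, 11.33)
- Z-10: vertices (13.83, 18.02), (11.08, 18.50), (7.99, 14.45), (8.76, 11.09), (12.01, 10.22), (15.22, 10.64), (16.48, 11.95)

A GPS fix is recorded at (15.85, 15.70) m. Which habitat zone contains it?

Z-16

Cast a ray rightward from (15.85, 15.70). For each polygon, the edges (by vertex number in listed order) whose endpoints lie on opposite sides of y = 15.70, where each meets that height, and whether that is right or left of the point:
Z-12: no edge straddles that height → 0 crossings.
Z-8: 1–2 at x≈11.074 (left), 2–3 at x≈10.727 (left) → 0 crossings.
Z-16: 1–2 at x≈17.229 (right), 3–4 at x≈12.151 (left) → 1 crossing.
Z-14: 2–3 at x≈1.348 (left), 6–1 at x≈7.614 (left) → 0 crossings.
Z-10: 2–3 at x≈8.944 (left), 7–1 at x≈14.843 (left) → 0 crossings.
Only Z-16 has an odd count, so the point is inside Z-16.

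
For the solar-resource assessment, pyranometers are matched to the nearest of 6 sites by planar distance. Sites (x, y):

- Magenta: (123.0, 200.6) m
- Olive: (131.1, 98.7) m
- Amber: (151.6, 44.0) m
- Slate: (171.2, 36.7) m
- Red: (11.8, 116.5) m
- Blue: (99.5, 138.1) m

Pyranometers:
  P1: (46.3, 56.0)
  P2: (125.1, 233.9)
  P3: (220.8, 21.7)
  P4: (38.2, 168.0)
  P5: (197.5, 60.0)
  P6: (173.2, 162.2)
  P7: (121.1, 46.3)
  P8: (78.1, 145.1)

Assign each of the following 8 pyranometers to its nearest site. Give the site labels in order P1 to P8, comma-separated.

Red, Magenta, Slate, Red, Slate, Magenta, Amber, Blue

P1 → Red (d²=4850.50)
P2 → Magenta (d²=1113.30)
P3 → Slate (d²=2685.16)
P4 → Red (d²=3349.21)
P5 → Slate (d²=1234.58)
P6 → Magenta (d²=3994.60)
P7 → Amber (d²=935.54)
P8 → Blue (d²=506.96)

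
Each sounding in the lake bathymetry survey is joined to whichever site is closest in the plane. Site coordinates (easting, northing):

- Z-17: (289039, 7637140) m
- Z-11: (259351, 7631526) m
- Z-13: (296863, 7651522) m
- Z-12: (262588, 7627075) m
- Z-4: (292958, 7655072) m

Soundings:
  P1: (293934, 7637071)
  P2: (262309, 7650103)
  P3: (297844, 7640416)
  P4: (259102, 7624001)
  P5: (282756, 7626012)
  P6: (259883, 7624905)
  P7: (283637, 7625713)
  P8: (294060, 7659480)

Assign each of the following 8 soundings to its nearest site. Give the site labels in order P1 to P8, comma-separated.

Z-17, Z-11, Z-17, Z-12, Z-17, Z-12, Z-17, Z-4

P1 → Z-17 (d²=23965786.00)
P2 → Z-11 (d²=353854693.00)
P3 → Z-17 (d²=88260201.00)
P4 → Z-12 (d²=21601672.00)
P5 → Z-17 (d²=163308473.00)
P6 → Z-12 (d²=12025925.00)
P7 → Z-17 (d²=159757933.00)
P8 → Z-4 (d²=20644868.00)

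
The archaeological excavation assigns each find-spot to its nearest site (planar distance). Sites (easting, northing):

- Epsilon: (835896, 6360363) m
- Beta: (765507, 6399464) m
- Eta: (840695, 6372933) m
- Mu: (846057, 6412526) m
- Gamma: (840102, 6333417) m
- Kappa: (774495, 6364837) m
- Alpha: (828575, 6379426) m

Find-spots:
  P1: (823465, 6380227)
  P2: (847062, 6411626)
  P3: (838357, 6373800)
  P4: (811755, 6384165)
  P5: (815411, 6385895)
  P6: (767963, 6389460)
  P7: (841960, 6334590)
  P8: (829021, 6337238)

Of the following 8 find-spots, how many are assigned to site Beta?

1

P1 → Alpha
P2 → Mu
P3 → Eta
P4 → Alpha
P5 → Alpha
P6 → Beta
P7 → Gamma
P8 → Gamma
1 of the 8 goes to Beta.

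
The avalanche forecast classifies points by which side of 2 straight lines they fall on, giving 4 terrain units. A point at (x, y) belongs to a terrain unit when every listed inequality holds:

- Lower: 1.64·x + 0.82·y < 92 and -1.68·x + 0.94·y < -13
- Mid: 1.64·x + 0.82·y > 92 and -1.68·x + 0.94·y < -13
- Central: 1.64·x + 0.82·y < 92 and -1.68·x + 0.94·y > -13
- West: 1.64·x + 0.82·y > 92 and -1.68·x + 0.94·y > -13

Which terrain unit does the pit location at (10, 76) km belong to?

1.64·10 + 0.82·76 = 78.720, which is < 92
-1.68·10 + 0.94·76 = 54.640, which is > -13
This sign pattern matches Central.

Central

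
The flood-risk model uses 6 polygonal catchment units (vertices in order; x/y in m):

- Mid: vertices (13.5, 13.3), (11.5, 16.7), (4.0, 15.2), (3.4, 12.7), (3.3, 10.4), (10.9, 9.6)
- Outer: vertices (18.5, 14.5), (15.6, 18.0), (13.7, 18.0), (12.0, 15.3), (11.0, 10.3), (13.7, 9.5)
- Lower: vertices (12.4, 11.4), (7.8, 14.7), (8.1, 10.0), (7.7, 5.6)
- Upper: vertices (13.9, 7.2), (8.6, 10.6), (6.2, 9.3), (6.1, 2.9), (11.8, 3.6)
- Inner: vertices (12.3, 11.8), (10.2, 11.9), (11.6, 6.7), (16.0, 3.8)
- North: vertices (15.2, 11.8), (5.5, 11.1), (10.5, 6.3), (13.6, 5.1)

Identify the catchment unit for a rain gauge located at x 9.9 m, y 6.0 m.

Cast a ray rightward from (9.9, 6.0). For each polygon, the edges (by vertex number in listed order) whose endpoints lie on opposite sides of y = 6.0, where each meets that height, and whether that is right or left of the point:
Mid: no edge straddles that height → 0 crossings.
Outer: no edge straddles that height → 0 crossings.
Lower: 3–4 at x≈7.74 (left), 4–1 at x≈8.02 (left) → 0 crossings.
Upper: 3–4 at x≈6.15 (left), 5–1 at x≈13.20 (right) → 1 crossing.
Inner: 3–4 at x≈12.66 (right), 4–1 at x≈14.98 (right) → 2 crossings.
North: 3–4 at x≈11.27 (right), 4–1 at x≈13.81 (right) → 2 crossings.
Only Upper has an odd count, so the point is inside Upper.

Upper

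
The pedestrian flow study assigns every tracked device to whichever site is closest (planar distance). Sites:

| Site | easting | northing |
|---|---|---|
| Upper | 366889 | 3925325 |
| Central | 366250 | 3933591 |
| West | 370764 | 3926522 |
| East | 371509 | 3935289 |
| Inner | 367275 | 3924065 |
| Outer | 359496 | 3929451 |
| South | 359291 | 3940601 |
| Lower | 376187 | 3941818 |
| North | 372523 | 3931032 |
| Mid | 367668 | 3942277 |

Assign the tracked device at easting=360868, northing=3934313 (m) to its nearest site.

Outer

Squared distances to each site:
Upper: 117036585.000; Central: 29487208.000; West: 158630497.000; East: 114183457.000; Inner: 146071153.000; Outer: 25521428.000; South: 42025873.000; Lower: 290996786.000; North: 146603986.000; Mid: 109665296.000.
Minimum at Outer.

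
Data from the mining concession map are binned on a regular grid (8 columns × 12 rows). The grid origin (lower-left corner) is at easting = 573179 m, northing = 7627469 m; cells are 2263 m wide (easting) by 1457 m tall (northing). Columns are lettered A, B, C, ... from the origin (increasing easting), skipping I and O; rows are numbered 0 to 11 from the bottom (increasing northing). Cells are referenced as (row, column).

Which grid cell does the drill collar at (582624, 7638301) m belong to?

(7, E)

Column index: ⌊(582624 − 573179) / 2263⌋ = ⌊4.174⌋ = 4 → column E
Row offset from origin: ⌊(7638301 − 7627469) / 1457⌋ = ⌊7.434⌋ = 7 → row 7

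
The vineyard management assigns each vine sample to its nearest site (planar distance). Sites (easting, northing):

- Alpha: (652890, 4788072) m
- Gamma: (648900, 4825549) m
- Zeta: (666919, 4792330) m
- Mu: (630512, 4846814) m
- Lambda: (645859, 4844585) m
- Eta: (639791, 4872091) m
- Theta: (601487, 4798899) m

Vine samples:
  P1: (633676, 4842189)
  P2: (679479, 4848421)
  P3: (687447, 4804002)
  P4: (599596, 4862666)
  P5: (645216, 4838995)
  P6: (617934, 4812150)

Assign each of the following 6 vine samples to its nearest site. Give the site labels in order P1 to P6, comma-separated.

P1 → Mu (d²=31401521.00)
P2 → Lambda (d²=1145019296.00)
P3 → Zeta (d²=557634368.00)
P4 → Mu (d²=1207084960.00)
P5 → Lambda (d²=31661549.00)
P6 → Theta (d²=446092810.00)

Mu, Lambda, Zeta, Mu, Lambda, Theta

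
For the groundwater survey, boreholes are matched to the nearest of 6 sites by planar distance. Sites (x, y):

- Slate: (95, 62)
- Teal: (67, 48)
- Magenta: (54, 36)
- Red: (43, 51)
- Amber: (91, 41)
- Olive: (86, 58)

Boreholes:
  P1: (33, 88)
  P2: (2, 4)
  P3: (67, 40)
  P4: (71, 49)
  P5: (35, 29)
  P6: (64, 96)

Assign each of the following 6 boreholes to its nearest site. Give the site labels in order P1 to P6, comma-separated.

Red, Magenta, Teal, Teal, Magenta, Olive

P1 → Red (d²=1469.00)
P2 → Magenta (d²=3728.00)
P3 → Teal (d²=64.00)
P4 → Teal (d²=17.00)
P5 → Magenta (d²=410.00)
P6 → Olive (d²=1928.00)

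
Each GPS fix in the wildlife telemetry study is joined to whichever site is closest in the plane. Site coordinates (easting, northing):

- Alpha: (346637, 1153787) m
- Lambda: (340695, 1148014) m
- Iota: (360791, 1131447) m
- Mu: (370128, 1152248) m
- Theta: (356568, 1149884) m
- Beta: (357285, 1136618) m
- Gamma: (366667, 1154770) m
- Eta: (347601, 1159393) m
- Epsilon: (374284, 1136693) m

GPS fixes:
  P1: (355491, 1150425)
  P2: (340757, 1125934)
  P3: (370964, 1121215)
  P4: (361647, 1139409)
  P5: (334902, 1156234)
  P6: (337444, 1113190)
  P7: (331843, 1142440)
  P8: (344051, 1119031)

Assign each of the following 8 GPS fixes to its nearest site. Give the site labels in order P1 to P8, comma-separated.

Theta, Beta, Iota, Beta, Lambda, Iota, Lambda, Iota

P1 → Theta (d²=1452610.00)
P2 → Beta (d²=387322640.00)
P3 → Iota (d²=208183753.00)
P4 → Beta (d²=26816725.00)
P5 → Lambda (d²=101127249.00)
P6 → Iota (d²=878400458.00)
P7 → Lambda (d²=109427380.00)
P8 → Iota (d²=434384656.00)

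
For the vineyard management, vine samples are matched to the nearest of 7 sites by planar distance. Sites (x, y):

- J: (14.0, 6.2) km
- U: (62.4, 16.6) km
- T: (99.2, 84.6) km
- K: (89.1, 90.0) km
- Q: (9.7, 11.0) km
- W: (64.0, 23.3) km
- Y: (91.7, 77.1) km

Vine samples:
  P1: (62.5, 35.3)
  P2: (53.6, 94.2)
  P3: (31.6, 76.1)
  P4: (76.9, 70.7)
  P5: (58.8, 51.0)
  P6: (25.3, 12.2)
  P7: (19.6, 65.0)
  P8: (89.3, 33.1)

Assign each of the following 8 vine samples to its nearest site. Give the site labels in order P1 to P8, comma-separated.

W, K, K, Y, W, J, Q, W

P1 → W (d²=146.25)
P2 → K (d²=1277.89)
P3 → K (d²=3499.46)
P4 → Y (d²=260.00)
P5 → W (d²=794.33)
P6 → J (d²=163.69)
P7 → Q (d²=3014.01)
P8 → W (d²=736.13)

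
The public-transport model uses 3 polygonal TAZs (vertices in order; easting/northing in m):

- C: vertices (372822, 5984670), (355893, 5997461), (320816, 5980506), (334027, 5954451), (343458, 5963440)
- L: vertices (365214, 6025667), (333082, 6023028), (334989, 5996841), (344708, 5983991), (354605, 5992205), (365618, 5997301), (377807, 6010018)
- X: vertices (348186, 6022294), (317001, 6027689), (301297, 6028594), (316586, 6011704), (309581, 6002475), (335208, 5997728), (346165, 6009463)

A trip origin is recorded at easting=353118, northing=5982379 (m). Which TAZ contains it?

C

Cast a ray rightward from (353118, 5982379). For each polygon, the edges (by vertex number in listed order) whose endpoints lie on opposite sides of northing = 5982379, where each meets that height, and whether that is right or left of the point:
C: 2–3 at easting≈324690.9 (left), 5–1 at easting≈369653.2 (right) → 1 crossing.
L: no edge straddles that height → 0 crossings.
X: no edge straddles that height → 0 crossings.
Only C has an odd count, so the point is inside C.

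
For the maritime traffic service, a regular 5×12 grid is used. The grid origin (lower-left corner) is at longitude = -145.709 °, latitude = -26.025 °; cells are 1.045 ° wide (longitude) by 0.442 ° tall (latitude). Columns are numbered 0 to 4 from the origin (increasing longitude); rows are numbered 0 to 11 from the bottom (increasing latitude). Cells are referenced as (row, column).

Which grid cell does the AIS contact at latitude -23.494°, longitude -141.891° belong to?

Column index: ⌊(-141.891 − -145.709) / 1.045⌋ = ⌊3.654⌋ = 3
Row offset from origin: ⌊(-23.494 − -26.025) / 0.442⌋ = ⌊5.726⌋ = 5 → row 5

(5, 3)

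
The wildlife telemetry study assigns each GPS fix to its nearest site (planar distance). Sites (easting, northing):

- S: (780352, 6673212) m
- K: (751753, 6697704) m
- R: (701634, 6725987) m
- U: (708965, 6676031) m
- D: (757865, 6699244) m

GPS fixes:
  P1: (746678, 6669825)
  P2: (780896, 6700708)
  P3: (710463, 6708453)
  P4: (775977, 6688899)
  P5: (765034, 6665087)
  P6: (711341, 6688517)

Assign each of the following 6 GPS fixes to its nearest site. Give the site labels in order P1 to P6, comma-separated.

P1 → K (d²=802994266.00)
P2 → D (d²=532570257.00)
P3 → R (d²=385392397.00)
P4 → S (d²=265222594.00)
P5 → S (d²=300656749.00)
P6 → U (d²=161545572.00)

K, D, R, S, S, U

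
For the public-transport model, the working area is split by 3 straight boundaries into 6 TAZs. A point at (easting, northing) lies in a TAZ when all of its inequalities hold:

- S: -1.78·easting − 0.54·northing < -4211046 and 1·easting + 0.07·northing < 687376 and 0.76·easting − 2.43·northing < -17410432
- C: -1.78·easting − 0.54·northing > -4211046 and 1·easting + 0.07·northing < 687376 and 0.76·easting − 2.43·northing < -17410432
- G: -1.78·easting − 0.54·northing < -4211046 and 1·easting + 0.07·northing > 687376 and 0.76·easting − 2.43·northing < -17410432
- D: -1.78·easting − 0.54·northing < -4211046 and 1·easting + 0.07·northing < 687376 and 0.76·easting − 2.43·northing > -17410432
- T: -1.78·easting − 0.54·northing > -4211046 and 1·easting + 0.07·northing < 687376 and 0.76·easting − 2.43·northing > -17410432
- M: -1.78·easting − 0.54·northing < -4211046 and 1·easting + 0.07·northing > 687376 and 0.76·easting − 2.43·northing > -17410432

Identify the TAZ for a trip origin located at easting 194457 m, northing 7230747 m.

-1.78·194457 − 0.54·7230747 = -4250736.840, which is < -4211046
1·194457 + 0.07·7230747 = 700609.290, which is > 687376
0.76·194457 − 2.43·7230747 = -17422927.890, which is < -17410432
This sign pattern matches G.

G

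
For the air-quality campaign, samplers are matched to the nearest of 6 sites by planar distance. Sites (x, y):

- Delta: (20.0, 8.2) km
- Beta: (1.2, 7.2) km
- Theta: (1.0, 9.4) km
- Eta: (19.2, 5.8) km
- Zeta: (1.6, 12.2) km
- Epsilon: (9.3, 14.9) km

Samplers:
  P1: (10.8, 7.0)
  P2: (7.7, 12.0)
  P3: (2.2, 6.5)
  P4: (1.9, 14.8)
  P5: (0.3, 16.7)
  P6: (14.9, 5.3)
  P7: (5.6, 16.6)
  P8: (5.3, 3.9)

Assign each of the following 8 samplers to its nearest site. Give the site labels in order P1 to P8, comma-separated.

P1 → Epsilon (d²=64.66)
P2 → Epsilon (d²=10.97)
P3 → Beta (d²=1.49)
P4 → Zeta (d²=6.85)
P5 → Zeta (d²=21.94)
P6 → Eta (d²=18.74)
P7 → Epsilon (d²=16.58)
P8 → Beta (d²=27.70)

Epsilon, Epsilon, Beta, Zeta, Zeta, Eta, Epsilon, Beta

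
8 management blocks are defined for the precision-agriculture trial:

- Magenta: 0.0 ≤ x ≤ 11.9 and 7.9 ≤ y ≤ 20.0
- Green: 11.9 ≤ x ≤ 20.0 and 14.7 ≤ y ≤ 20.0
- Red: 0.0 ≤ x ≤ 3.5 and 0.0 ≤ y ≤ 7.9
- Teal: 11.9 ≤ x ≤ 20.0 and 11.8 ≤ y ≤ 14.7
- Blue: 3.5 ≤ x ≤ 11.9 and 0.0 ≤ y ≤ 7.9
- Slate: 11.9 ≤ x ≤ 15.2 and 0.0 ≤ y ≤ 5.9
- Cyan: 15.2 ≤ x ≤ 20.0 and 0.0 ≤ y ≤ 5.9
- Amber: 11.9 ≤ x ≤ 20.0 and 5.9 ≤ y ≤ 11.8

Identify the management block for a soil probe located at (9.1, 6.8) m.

Blue

The point has x = 9.1 and y = 6.8.
Only Blue satisfies 3.5 ≤ x ≤ 11.9 and 0.0 ≤ y ≤ 7.9.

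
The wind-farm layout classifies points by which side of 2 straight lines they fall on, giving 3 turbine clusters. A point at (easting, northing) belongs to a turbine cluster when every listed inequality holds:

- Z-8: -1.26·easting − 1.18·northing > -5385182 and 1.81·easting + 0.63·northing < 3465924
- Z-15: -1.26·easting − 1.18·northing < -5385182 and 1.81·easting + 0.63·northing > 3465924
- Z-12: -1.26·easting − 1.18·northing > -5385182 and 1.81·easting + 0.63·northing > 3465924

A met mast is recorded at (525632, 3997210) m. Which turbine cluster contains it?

Z-12

-1.26·525632 − 1.18·3997210 = -5379004.120, which is > -5385182
1.81·525632 + 0.63·3997210 = 3469636.220, which is > 3465924
This sign pattern matches Z-12.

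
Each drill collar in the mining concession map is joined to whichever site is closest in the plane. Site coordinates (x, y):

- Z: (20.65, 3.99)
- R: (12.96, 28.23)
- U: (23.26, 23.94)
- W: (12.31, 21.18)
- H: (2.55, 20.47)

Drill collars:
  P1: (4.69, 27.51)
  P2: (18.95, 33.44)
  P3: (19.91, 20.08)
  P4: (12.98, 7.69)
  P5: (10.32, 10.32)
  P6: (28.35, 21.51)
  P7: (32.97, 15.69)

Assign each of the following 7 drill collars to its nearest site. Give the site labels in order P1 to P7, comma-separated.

P1 → H (d²=54.14)
P2 → R (d²=63.02)
P3 → U (d²=26.12)
P4 → Z (d²=72.52)
P5 → W (d²=121.90)
P6 → U (d²=31.81)
P7 → U (d²=162.35)

H, R, U, Z, W, U, U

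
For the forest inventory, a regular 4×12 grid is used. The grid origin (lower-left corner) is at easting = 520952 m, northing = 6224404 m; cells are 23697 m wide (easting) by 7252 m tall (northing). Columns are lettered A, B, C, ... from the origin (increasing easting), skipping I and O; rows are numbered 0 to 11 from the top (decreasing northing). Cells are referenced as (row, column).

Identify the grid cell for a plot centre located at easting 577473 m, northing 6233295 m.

Column index: ⌊(577473 − 520952) / 23697⌋ = ⌊2.385⌋ = 2 → column C
Row offset from origin: ⌊(6233295 − 6224404) / 7252⌋ = ⌊1.226⌋ = 1 → row 10 (counted from top)

(10, C)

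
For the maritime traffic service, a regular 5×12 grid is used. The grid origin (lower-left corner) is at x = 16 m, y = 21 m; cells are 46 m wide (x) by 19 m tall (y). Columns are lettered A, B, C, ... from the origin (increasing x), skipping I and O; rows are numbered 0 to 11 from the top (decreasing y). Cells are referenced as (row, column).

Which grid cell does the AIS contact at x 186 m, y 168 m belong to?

(4, D)

Column index: ⌊(186 − 16) / 46⌋ = ⌊3.696⌋ = 3 → column D
Row offset from origin: ⌊(168 − 21) / 19⌋ = ⌊7.737⌋ = 7 → row 4 (counted from top)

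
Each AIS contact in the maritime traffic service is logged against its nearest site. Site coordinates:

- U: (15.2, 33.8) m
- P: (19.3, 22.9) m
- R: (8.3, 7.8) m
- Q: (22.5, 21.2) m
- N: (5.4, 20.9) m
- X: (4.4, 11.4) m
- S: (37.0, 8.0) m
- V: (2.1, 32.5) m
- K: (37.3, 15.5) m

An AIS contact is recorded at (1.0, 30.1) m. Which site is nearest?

V

Squared distances to each site:
U: 215.330; P: 386.730; R: 550.580; Q: 541.460; N: 104.000; X: 361.250; S: 1784.410; V: 6.970; K: 1530.850.
Minimum at V.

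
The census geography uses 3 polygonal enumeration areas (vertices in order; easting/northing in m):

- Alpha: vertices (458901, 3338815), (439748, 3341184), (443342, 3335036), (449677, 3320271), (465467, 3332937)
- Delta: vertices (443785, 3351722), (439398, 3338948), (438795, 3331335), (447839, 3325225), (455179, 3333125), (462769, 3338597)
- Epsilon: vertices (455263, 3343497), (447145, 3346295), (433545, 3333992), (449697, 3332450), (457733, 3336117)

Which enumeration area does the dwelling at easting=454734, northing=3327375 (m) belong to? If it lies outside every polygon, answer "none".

Cast a ray rightward from (454734, 3327375). For each polygon, the edges (by vertex number in listed order) whose endpoints lie on opposite sides of northing = 3327375, where each meets that height, and whether that is right or left of the point:
Alpha: 3–4 at easting≈446629.0 (left), 4–5 at easting≈458533.2 (right) → 1 crossing.
Delta: 3–4 at easting≈444656.6 (left), 4–5 at easting≈449836.6 (left) → 0 crossings.
Epsilon: no edge straddles that height → 0 crossings.
Only Alpha has an odd count, so the point is inside Alpha.

Alpha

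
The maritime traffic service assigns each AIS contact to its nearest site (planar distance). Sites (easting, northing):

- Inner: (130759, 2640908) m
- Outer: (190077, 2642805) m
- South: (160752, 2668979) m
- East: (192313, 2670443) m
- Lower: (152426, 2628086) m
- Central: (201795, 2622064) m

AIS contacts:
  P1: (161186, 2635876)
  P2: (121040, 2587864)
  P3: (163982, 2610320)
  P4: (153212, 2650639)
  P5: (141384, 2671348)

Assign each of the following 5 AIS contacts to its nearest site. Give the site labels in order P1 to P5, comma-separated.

Lower, Lower, Lower, South, South

P1 → Lower (d²=137421700.00)
P2 → Lower (d²=2602890280.00)
P3 → Lower (d²=449171892.00)
P4 → South (d²=393207200.00)
P5 → South (d²=380731585.00)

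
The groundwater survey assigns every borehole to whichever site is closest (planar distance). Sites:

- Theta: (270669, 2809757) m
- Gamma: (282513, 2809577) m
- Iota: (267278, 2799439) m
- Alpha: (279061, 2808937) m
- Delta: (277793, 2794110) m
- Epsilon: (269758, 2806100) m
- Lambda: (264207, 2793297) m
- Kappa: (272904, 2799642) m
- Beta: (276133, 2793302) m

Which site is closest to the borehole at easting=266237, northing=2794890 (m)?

Lambda

Squared distances to each site:
Theta: 240670313.000; Gamma: 480616145.000; Iota: 21777082.000; Alpha: 361773185.000; Delta: 134149536.000; Epsilon: 138061541.000; Lambda: 6658549.000; Kappa: 67030393.000; Beta: 100452560.000.
Minimum at Lambda.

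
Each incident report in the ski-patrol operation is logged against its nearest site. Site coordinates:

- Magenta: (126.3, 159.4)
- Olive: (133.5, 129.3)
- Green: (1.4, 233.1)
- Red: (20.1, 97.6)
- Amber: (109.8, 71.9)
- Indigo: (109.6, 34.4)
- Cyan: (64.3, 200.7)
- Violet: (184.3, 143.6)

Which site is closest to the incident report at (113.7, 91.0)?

Amber

Squared distances to each site:
Magenta: 4837.320; Olive: 1858.930; Green: 32803.700; Red: 8804.520; Amber: 380.020; Indigo: 3220.370; Cyan: 14474.450; Violet: 7751.120.
Minimum at Amber.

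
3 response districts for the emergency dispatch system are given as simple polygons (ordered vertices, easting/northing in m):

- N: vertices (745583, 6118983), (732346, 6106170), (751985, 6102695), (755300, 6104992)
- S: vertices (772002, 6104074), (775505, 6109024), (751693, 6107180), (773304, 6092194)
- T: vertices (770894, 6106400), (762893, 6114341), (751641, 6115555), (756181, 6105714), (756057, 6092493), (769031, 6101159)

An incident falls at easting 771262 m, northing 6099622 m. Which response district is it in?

Cast a ray rightward from (771262, 6099622). For each polygon, the edges (by vertex number in listed order) whose endpoints lie on opposite sides of northing = 6099622, where each meets that height, and whether that is right or left of the point:
N: no edge straddles that height → 0 crossings.
S: 3–4 at easting≈762592.2 (left), 4–1 at easting≈772489.9 (right) → 1 crossing.
T: 4–5 at easting≈756123.9 (left), 5–6 at easting≈766729.9 (left) → 0 crossings.
Only S has an odd count, so the point is inside S.

S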